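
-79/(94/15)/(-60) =0.21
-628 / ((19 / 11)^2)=-210.49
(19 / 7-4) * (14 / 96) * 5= -0.94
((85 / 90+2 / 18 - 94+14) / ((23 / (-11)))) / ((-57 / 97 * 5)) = -12.85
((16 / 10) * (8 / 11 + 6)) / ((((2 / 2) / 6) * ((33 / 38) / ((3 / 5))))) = 134976 / 3025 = 44.62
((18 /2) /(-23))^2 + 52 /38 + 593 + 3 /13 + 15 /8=623656913 /1045304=596.63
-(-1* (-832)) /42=-416 /21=-19.81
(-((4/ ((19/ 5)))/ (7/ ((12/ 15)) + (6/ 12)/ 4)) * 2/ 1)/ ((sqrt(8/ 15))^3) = -150 * sqrt(30)/ 1349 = -0.61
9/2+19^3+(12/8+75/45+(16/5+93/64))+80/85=112155299/16320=6872.26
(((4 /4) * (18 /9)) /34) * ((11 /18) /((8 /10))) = 55 /1224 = 0.04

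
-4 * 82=-328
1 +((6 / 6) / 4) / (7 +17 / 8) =75 / 73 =1.03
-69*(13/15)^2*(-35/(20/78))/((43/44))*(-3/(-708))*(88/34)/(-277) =-85599514/298668325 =-0.29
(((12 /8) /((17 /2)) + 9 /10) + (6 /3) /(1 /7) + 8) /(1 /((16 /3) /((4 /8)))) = 62768 /255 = 246.15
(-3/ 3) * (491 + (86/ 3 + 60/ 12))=-1574/ 3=-524.67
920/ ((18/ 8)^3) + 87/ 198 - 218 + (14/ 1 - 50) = -2771245/ 16038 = -172.79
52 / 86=26 / 43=0.60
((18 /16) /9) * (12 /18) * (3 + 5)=0.67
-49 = -49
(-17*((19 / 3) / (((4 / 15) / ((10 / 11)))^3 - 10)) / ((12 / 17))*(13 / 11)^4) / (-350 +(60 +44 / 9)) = -66162002765625 / 632373470664848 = -0.10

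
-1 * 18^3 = -5832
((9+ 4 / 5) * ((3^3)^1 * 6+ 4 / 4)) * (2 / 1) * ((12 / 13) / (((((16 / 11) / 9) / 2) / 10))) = 4744278 / 13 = 364944.46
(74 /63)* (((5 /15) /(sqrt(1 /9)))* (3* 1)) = 74 /21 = 3.52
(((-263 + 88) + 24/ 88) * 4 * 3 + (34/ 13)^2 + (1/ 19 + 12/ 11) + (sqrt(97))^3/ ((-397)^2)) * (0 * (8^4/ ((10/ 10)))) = 0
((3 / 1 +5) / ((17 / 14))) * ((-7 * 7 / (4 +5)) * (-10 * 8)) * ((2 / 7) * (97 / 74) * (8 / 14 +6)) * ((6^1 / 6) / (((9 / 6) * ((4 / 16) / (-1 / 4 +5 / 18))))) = 79959040 / 152847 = 523.13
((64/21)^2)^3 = 68719476736/85766121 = 801.24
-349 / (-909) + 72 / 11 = 69287 / 9999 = 6.93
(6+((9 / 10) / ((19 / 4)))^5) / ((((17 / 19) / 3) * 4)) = 5.03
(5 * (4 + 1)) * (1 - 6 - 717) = -18050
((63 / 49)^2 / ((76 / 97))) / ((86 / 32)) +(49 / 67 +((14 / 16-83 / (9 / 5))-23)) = -12884857547 / 193119192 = -66.72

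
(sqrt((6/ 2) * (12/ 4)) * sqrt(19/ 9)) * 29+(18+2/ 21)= 380/ 21+29 * sqrt(19)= 144.50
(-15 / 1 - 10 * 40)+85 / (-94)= -39095 / 94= -415.90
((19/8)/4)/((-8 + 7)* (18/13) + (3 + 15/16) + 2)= 247/1894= 0.13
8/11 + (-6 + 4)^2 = 4.73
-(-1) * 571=571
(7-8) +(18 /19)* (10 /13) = -67 /247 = -0.27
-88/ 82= -1.07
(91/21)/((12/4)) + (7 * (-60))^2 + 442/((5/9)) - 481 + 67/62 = 493040779/2790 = 176717.13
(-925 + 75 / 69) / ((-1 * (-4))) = -10625 / 46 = -230.98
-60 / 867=-20 / 289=-0.07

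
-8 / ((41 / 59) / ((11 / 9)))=-5192 / 369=-14.07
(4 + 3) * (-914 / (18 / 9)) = -3199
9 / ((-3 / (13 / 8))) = -39 / 8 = -4.88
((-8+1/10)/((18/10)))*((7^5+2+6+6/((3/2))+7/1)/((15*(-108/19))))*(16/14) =25255826/25515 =989.84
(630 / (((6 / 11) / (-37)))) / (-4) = 42735 / 4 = 10683.75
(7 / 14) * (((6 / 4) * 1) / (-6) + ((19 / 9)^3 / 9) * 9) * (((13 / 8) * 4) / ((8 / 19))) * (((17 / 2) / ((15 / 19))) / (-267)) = -2130711167 / 747429120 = -2.85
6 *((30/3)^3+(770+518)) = 13728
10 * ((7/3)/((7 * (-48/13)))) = -65/72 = -0.90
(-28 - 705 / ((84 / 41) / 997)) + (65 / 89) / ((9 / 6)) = -2565033053 / 7476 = -343102.33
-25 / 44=-0.57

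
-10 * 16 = -160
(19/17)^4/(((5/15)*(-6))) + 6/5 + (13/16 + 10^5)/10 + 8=10008.50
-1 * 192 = -192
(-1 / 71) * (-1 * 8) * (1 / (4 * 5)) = 2 / 355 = 0.01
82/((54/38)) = 1558/27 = 57.70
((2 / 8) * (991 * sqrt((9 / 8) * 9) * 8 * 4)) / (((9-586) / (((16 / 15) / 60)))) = -7928 * sqrt(2) / 14425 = -0.78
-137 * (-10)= 1370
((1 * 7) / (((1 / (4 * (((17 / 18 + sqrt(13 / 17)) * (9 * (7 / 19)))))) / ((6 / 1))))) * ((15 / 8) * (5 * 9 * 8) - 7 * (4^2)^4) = -4578937692 / 19 - 4848286968 * sqrt(221) / 323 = -464139034.48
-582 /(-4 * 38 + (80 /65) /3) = 11349 /2956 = 3.84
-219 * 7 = -1533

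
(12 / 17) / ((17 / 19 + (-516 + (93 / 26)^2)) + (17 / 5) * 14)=-770640 / 496426061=-0.00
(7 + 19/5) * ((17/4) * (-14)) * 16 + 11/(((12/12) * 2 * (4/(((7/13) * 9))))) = -5342967/520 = -10274.94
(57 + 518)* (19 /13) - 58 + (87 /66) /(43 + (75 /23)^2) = 6348774897 /8114392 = 782.41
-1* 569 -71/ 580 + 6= -326611/ 580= -563.12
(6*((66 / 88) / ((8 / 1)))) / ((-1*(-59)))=9 / 944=0.01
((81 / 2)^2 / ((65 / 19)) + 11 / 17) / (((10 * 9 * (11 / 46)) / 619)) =30211810931 / 2187900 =13808.59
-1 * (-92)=92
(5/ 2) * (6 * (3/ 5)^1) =9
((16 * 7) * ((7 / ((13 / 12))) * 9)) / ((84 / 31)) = 31248 / 13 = 2403.69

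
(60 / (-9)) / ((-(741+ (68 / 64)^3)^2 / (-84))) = -9395240960 / 9241897922401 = -0.00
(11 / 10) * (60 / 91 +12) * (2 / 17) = 12672 / 7735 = 1.64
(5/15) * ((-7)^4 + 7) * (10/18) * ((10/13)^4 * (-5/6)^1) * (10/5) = -602000000/2313441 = -260.22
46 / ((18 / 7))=17.89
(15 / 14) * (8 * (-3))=-180 / 7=-25.71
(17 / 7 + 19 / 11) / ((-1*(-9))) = 0.46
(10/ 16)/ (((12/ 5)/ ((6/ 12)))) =25/ 192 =0.13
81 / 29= 2.79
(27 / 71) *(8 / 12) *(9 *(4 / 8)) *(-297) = -24057 / 71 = -338.83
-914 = -914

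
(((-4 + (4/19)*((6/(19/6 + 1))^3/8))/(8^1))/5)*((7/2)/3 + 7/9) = -2037301/10687500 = -0.19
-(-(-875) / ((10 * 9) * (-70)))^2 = -25 / 1296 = -0.02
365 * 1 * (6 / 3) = 730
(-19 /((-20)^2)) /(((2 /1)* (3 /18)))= -57 /400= -0.14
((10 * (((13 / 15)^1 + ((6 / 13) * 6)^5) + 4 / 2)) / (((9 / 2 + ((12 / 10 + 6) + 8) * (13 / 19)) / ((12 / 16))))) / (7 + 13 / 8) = 36918329560 / 3817263333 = 9.67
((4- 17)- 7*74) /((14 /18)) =-4779 /7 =-682.71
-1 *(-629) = 629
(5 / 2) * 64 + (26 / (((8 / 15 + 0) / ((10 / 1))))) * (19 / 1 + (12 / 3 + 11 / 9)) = 35905 / 3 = 11968.33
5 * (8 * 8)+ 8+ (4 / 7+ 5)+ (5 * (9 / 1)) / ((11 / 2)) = 26315 / 77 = 341.75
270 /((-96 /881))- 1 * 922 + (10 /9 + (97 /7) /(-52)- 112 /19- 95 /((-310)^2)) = -3404.86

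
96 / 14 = 48 / 7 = 6.86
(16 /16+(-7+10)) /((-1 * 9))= -4 /9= -0.44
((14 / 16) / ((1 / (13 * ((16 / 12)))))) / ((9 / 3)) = 91 / 18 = 5.06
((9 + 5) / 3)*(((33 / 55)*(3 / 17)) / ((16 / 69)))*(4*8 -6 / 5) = 111573 / 1700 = 65.63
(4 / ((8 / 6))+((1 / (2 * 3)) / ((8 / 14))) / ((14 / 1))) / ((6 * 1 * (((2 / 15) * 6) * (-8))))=-725 / 9216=-0.08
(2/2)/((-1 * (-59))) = 0.02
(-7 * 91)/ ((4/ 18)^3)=-464373/ 8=-58046.62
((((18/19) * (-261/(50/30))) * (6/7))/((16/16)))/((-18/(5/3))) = 1566/133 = 11.77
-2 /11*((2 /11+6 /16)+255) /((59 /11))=-22489 /2596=-8.66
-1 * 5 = -5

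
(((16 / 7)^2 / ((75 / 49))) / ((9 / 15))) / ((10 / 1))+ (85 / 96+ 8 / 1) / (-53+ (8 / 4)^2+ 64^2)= 1848943 / 3237600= 0.57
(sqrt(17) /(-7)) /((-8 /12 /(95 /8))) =285 * sqrt(17) /112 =10.49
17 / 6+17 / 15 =119 / 30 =3.97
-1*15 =-15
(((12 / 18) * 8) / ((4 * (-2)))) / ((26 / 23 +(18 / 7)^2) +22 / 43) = -48461 / 600018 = -0.08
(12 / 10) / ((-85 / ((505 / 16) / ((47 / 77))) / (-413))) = 9635703 / 31960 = 301.49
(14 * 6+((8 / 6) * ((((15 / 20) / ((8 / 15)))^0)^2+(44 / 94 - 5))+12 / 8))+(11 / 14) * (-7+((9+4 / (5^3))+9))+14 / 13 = 20743993 / 229125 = 90.54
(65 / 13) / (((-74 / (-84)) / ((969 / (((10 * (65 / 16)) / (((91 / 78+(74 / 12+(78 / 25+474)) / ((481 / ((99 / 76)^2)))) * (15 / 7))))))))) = 183094900029 / 219792950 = 833.03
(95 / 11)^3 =857375 / 1331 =644.16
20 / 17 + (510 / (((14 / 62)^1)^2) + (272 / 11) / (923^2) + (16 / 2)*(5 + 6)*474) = 51715.42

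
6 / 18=1 / 3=0.33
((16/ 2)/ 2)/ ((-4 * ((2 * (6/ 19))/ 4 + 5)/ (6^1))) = -57/ 49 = -1.16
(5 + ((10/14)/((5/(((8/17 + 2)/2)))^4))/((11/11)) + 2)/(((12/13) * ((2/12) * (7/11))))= 746752721/10440125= 71.53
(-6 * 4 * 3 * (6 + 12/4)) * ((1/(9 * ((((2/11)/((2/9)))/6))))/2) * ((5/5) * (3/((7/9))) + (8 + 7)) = -34848/7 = -4978.29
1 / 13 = 0.08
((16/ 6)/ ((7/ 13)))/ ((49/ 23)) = 2392/ 1029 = 2.32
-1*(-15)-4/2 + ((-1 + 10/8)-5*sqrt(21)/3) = 53/4-5*sqrt(21)/3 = 5.61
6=6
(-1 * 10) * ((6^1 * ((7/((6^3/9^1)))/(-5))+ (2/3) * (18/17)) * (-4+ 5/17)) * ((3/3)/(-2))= -7623/1156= -6.59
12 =12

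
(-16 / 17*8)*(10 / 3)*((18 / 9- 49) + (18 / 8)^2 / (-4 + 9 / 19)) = 4153840 / 3417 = 1215.64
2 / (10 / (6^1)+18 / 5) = 30 / 79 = 0.38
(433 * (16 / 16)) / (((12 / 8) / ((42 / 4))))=3031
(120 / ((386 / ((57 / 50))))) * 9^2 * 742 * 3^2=184993956 / 965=191703.58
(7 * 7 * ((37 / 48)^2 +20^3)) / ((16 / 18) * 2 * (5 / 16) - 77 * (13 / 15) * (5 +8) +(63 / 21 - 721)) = -4516175405 / 18258944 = -247.34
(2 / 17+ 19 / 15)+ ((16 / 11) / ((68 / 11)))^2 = 6241 / 4335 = 1.44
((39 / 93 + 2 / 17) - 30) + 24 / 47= -717121 / 24769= -28.95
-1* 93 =-93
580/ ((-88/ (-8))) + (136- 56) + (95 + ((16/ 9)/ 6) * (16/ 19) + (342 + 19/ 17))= 54785660/ 95931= 571.09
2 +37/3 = 43/3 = 14.33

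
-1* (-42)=42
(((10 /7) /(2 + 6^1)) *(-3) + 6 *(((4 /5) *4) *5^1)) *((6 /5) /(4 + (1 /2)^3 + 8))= 32076 /3395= 9.45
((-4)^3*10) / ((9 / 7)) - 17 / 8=-35993 / 72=-499.90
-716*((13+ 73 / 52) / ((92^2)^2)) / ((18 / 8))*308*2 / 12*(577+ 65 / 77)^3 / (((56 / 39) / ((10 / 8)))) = -1054438312538550595 / 1911372236928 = -551665.60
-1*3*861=-2583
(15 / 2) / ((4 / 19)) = 285 / 8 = 35.62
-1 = -1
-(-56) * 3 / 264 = 7 / 11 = 0.64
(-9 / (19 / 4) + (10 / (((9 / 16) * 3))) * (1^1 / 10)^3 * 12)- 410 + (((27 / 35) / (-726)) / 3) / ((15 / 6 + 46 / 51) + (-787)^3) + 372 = -7169431058554237943 / 180029591152332075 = -39.82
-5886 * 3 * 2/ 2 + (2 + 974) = -16682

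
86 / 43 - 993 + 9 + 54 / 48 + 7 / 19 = -149037 / 152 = -980.51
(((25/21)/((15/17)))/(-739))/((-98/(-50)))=-2125/2281293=-0.00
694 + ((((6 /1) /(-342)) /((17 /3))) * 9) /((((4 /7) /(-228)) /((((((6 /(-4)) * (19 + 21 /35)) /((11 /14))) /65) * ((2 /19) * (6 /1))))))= 796711606 /1154725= 689.96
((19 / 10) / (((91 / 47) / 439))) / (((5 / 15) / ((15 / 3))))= 1176081 / 182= 6461.98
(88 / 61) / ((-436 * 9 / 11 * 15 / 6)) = -484 / 299205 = -0.00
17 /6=2.83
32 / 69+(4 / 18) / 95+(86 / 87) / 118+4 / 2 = 83258521 / 33646815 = 2.47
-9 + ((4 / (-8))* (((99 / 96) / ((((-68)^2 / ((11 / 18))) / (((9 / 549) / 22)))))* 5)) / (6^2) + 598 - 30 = 4359364558793 / 7798505472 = 559.00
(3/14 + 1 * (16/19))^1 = 281/266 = 1.06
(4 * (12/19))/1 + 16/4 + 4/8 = 267/38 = 7.03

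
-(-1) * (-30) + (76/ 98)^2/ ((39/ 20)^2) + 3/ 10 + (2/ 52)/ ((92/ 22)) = -49611398267/ 1679883660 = -29.53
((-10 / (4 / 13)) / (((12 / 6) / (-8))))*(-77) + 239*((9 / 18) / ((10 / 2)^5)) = -62562261 / 6250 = -10009.96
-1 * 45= -45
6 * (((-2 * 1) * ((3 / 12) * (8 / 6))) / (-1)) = 4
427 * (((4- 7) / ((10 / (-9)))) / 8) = 11529 / 80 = 144.11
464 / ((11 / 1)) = 464 / 11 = 42.18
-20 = -20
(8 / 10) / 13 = 4 / 65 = 0.06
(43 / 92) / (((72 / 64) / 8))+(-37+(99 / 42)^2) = -1140893 / 40572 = -28.12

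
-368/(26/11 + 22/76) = -153824/1109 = -138.71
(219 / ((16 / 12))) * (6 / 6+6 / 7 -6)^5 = -200449.59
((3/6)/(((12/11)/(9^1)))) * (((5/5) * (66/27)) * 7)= 847/12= 70.58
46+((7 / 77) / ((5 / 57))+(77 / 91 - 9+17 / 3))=95558 / 2145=44.55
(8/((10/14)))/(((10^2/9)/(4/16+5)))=1323/250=5.29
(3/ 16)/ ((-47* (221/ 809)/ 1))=-2427/ 166192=-0.01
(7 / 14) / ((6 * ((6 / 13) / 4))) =13 / 18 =0.72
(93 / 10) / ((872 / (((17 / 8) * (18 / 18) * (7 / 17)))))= 651 / 69760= 0.01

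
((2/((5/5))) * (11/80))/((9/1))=11/360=0.03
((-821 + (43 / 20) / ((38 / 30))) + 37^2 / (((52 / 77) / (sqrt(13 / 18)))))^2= 4918656059035 / 1351584 -6563751271 * sqrt(26) / 11856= 816245.78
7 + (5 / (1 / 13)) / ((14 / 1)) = 163 / 14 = 11.64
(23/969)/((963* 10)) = 23/9331470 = 0.00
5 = 5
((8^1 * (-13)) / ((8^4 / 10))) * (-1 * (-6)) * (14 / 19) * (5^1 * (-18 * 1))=61425 / 608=101.03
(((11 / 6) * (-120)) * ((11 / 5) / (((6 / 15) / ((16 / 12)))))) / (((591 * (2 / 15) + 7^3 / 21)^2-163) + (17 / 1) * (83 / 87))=-10527000 / 58095791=-0.18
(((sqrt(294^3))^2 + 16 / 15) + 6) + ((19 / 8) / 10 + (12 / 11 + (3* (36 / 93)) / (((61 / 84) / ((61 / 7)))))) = 2079734966093 / 81840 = 25412206.33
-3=-3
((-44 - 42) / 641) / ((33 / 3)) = -86 / 7051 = -0.01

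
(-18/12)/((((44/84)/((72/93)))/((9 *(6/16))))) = -5103/682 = -7.48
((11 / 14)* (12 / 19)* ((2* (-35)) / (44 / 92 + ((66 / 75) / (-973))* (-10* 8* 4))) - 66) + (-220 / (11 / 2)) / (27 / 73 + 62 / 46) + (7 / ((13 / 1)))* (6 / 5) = -310331375706 / 2317802305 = -133.89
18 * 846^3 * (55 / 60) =9990679644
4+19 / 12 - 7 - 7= -101 / 12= -8.42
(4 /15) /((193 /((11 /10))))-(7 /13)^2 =-705557 /2446275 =-0.29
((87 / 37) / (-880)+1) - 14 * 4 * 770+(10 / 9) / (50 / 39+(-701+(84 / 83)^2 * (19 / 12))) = -789969748346827753 / 18320686245840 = -43119.00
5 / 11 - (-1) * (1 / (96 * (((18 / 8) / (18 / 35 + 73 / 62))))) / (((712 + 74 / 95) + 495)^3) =0.45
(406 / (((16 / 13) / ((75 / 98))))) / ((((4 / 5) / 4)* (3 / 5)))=235625 / 112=2103.79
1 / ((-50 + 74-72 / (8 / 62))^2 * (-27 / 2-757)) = -1 / 219712698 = -0.00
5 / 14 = 0.36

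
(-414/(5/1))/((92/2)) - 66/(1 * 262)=-1344/655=-2.05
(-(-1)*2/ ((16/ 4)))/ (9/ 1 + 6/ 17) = 17/ 318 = 0.05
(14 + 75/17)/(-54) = -313/918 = -0.34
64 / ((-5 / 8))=-512 / 5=-102.40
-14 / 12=-7 / 6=-1.17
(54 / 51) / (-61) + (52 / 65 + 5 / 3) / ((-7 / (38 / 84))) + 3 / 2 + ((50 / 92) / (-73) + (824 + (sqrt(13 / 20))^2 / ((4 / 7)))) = 50766396829921 / 61426819440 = 826.45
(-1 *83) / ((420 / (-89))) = 7387 / 420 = 17.59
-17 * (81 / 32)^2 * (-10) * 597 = 332937945 / 512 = 650269.42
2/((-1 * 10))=-1/5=-0.20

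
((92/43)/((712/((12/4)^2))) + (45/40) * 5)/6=57681/61232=0.94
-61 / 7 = -8.71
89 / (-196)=-89 / 196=-0.45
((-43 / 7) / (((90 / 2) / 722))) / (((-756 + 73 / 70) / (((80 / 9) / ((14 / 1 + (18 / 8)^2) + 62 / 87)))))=53601280 / 913428441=0.06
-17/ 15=-1.13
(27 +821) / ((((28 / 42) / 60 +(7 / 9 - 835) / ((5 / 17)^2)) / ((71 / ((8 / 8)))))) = -27093600 / 4339619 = -6.24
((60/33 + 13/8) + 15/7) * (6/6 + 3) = 3441/154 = 22.34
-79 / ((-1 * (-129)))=-79 / 129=-0.61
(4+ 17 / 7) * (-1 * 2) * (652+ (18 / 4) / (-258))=-8382.63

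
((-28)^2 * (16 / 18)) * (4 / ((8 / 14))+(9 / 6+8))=34496 / 3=11498.67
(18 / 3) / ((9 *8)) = 1 / 12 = 0.08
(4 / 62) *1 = 2 / 31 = 0.06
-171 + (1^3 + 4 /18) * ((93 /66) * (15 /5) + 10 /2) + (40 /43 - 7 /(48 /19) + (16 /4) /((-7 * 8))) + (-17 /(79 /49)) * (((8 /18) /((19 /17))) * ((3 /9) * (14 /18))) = -285836678653 /1756602288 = -162.72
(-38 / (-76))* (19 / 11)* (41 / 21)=1.69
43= 43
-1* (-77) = 77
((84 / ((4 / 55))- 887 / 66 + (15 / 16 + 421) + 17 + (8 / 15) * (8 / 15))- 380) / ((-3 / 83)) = -3946732087 / 118800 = -33221.65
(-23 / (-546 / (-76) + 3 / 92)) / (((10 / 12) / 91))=-7317128 / 21025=-348.02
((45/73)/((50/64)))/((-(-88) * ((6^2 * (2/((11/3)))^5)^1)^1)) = 14641/2838240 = 0.01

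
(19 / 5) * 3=11.40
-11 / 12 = -0.92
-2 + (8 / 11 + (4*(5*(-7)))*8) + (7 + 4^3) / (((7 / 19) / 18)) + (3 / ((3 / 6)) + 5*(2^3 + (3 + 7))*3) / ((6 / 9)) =212642 / 77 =2761.58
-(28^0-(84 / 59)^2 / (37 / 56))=266339 / 128797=2.07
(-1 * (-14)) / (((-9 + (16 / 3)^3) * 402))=0.00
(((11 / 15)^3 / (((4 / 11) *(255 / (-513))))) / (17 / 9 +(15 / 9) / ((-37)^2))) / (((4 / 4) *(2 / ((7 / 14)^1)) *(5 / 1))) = -1142481153 / 19794800000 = -0.06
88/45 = 1.96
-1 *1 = -1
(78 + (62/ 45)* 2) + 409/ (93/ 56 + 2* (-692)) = 280280894/ 3483495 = 80.46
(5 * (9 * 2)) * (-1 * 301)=-27090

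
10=10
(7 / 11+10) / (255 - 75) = 13 / 220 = 0.06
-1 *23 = -23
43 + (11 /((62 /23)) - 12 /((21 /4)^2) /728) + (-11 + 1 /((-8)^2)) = 36.10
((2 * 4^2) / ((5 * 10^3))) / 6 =2 / 1875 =0.00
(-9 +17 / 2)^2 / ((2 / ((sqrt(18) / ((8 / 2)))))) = 3* sqrt(2) / 32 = 0.13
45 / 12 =3.75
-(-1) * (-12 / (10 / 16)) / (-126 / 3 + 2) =12 / 25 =0.48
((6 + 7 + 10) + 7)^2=900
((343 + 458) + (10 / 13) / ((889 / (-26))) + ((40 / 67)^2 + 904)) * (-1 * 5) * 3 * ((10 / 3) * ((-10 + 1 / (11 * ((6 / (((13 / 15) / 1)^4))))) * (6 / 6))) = 3029263932906301 / 3555732411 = 851938.11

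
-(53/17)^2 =-2809/289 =-9.72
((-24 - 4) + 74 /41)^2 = 1153476 /1681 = 686.18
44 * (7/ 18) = 154/ 9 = 17.11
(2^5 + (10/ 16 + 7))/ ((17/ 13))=30.30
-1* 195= -195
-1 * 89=-89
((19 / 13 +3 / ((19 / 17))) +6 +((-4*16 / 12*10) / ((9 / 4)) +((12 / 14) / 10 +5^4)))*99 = 1570137272 / 25935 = 60541.25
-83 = -83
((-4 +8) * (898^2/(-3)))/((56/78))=-10483252/7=-1497607.43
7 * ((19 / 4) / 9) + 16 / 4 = 277 / 36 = 7.69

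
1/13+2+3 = 66/13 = 5.08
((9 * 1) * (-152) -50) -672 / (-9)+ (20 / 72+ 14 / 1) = -23923 / 18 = -1329.06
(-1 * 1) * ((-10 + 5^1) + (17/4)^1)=3/4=0.75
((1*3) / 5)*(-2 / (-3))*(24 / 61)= 48 / 305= 0.16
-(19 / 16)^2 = -361 / 256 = -1.41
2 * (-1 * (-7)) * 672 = 9408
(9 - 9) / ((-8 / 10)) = 0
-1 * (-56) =56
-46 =-46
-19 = -19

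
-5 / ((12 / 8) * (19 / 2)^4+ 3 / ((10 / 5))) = -0.00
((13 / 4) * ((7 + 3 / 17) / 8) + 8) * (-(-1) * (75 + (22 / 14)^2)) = 2817581 / 3332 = 845.61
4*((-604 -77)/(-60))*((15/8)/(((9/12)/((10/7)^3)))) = 113500/343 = 330.90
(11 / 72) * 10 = 55 / 36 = 1.53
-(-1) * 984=984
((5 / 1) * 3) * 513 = 7695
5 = 5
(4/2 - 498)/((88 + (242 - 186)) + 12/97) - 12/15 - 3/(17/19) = -451223/59415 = -7.59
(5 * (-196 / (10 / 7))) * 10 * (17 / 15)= -23324 / 3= -7774.67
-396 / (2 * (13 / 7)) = -1386 / 13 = -106.62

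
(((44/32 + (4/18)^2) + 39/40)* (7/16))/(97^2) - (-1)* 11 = 2682721289/243881280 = 11.00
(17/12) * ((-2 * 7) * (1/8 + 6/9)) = -2261/144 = -15.70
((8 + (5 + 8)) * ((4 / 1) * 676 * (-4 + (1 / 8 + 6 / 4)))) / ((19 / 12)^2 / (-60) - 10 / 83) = 7439402880 / 8951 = 831125.34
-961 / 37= -25.97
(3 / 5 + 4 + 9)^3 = 314432 / 125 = 2515.46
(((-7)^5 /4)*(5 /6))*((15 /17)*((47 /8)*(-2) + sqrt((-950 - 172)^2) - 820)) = -896733.78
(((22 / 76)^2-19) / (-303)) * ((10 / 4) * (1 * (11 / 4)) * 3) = 1502325 / 1166752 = 1.29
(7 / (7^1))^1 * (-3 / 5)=-3 / 5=-0.60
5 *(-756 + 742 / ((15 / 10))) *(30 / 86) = -19600 / 43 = -455.81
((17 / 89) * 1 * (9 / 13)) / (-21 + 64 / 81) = -12393 / 1894009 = -0.01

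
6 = 6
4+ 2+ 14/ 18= 61/ 9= 6.78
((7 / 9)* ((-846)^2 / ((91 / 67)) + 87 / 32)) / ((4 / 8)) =511501007 / 624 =819713.15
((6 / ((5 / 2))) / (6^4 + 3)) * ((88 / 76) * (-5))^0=4 / 2165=0.00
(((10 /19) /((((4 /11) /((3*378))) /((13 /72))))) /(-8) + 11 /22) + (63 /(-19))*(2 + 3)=-64597 /1216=-53.12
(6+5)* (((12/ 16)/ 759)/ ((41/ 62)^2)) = 961/ 38663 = 0.02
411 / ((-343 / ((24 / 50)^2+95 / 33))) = -1255057 / 336875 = -3.73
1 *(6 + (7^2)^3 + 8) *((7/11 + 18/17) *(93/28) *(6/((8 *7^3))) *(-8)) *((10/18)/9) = -715.36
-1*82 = -82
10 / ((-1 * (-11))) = 0.91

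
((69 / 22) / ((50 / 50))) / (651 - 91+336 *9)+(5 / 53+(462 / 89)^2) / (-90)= -446243129723 / 1489563694080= -0.30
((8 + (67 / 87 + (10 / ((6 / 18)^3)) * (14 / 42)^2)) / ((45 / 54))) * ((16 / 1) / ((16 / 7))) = 47222 / 145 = 325.67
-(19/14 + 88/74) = -2.55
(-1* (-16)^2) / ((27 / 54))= -512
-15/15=-1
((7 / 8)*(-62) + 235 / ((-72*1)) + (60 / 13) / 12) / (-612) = 53473 / 572832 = 0.09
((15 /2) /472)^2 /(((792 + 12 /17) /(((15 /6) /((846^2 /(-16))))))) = -2125 /119374954910208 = -0.00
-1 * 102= -102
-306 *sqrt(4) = -612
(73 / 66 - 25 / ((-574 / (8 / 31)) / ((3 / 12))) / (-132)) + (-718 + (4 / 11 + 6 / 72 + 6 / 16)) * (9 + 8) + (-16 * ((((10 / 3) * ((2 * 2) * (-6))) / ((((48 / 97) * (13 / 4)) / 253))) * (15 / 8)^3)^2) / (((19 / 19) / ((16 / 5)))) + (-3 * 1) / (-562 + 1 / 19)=-3982401965328812864266459 / 11301919172544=-352365107600.78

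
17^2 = 289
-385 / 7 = -55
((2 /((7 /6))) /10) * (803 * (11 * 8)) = 423984 /35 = 12113.83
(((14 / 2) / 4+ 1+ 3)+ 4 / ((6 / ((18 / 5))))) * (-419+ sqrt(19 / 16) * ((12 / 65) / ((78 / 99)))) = -68297 / 20+ 16137 * sqrt(19) / 33800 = -3412.77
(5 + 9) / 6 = 7 / 3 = 2.33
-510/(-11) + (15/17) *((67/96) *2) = 142405/2992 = 47.60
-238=-238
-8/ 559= -0.01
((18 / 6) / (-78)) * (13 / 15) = -1 / 30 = -0.03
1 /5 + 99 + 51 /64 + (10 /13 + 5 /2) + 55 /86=18586641 /178880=103.91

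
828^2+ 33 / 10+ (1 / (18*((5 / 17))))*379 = 6170930 / 9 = 685658.89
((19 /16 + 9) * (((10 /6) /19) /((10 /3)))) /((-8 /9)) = -1467 /4864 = -0.30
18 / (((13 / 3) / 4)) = 216 / 13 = 16.62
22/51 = 0.43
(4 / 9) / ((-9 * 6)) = -0.01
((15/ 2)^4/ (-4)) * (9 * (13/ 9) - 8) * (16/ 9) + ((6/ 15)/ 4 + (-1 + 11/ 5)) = -140599/ 20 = -7029.95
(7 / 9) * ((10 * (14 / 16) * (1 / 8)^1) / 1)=245 / 288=0.85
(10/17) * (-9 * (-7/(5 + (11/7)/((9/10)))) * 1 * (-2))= -15876/1445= -10.99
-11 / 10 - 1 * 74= -751 / 10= -75.10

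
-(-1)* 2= 2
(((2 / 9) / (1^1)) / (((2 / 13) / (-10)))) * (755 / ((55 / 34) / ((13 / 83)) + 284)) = -43382300 / 1170837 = -37.05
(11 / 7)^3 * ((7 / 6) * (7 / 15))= 1331 / 630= 2.11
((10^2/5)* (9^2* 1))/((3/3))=1620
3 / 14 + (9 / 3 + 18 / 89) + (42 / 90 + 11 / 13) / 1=1149091 / 242970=4.73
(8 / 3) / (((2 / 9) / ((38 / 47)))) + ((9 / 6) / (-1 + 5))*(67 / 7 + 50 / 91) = 461829 / 34216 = 13.50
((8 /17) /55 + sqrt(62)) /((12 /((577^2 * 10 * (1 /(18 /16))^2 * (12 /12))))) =85229824 /45441 + 53268640 * sqrt(62) /243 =1727956.65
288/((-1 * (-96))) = 3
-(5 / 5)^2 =-1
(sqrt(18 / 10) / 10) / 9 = 0.01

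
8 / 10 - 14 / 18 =1 / 45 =0.02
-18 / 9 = -2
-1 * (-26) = 26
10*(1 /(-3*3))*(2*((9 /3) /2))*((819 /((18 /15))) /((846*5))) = -455 /846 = -0.54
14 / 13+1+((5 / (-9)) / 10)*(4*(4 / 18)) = 2135 / 1053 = 2.03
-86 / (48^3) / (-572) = 43 / 31629312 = 0.00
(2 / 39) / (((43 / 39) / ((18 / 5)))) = 36 / 215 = 0.17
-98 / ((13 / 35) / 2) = -6860 / 13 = -527.69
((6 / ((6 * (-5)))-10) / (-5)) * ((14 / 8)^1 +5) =1377 / 100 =13.77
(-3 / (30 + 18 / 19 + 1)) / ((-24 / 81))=1539 / 4856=0.32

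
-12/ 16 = -3/ 4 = -0.75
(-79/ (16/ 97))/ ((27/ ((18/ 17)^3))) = -206901/ 9826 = -21.06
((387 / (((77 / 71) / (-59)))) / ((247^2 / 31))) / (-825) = 16751811 / 1291865575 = 0.01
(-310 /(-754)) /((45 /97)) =3007 /3393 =0.89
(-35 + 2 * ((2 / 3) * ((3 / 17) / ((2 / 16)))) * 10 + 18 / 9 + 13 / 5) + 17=461 / 85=5.42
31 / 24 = 1.29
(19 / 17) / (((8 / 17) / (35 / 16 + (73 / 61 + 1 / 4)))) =67393 / 7808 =8.63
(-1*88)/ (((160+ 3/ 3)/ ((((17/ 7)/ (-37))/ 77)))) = 136/ 291893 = 0.00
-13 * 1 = -13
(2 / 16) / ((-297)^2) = 1 / 705672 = 0.00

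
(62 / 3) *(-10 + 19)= 186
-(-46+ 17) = 29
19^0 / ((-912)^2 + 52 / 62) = 31 / 25784090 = 0.00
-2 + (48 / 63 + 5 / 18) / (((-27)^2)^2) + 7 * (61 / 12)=4497585445 / 133923132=33.58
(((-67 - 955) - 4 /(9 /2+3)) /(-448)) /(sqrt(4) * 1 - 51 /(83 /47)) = -0.08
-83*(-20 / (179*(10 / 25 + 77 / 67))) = 556100 / 92901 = 5.99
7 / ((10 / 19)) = 13.30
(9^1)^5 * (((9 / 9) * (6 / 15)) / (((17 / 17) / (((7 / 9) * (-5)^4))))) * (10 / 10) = 11481750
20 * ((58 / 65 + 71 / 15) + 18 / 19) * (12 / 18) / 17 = 194824 / 37791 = 5.16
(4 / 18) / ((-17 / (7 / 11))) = -14 / 1683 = -0.01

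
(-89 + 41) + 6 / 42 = -335 / 7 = -47.86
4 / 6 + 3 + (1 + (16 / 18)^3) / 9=25298 / 6561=3.86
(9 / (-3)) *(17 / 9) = -17 / 3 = -5.67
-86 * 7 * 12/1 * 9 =-65016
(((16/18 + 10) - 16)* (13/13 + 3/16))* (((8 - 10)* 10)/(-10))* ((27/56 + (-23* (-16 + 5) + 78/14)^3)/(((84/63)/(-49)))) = 7712193122.82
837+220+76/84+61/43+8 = 963793/903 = 1067.32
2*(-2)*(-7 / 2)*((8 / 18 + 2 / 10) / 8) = 203 / 180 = 1.13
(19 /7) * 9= 171 /7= 24.43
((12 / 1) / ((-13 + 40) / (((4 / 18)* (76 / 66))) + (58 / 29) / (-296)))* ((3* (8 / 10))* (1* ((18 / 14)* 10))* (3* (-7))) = -5466528 / 74171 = -73.70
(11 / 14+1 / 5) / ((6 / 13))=299 / 140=2.14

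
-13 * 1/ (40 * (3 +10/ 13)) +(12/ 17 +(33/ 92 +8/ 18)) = 9813379/ 6897240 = 1.42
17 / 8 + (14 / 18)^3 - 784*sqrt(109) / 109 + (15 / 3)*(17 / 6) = 97757 / 5832 - 784*sqrt(109) / 109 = -58.33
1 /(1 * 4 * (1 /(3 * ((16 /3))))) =4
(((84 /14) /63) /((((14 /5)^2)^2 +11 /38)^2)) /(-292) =-282031250 /3297726781475637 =-0.00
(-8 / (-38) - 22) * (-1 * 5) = 2070 / 19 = 108.95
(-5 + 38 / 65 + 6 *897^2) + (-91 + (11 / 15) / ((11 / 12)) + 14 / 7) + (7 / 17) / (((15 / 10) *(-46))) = 4827561.38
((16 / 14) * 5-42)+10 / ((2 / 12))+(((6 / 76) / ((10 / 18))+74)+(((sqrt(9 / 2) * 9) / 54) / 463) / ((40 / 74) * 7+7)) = 37 * sqrt(2) / 738948+130149 / 1330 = 97.86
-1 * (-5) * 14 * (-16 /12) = -280 /3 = -93.33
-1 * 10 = -10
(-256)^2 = 65536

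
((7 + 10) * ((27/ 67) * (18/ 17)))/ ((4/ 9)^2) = 19683/ 536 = 36.72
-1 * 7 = -7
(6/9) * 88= 176/3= 58.67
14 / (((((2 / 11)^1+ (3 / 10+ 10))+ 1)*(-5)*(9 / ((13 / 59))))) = -4004 / 670653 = -0.01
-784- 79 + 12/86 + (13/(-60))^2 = -133563533/154800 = -862.81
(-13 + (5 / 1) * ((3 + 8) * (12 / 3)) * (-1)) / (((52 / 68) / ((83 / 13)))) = -328763 / 169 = -1945.34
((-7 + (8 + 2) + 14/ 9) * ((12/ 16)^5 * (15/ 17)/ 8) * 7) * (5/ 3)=193725/ 139264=1.39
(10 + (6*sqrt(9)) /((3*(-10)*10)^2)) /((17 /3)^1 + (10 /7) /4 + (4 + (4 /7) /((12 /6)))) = 1050021 /1082500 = 0.97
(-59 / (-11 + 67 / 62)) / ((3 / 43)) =157294 / 1845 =85.25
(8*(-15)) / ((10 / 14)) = -168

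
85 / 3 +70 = 295 / 3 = 98.33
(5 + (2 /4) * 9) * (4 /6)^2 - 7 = -25 /9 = -2.78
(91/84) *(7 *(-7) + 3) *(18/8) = -897/8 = -112.12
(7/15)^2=49/225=0.22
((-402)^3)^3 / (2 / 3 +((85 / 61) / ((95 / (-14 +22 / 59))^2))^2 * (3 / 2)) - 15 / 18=-362492575839806822667680249861338783028645 / 883030932394216134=-410509487880518957160497.50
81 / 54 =3 / 2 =1.50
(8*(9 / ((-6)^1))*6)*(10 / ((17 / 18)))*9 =-116640 / 17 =-6861.18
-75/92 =-0.82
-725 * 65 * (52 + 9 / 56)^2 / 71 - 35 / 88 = -4422901402495 / 2449216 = -1805843.75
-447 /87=-149 /29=-5.14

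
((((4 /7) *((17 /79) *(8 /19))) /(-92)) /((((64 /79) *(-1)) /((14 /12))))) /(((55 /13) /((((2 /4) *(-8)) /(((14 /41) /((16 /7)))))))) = -18122 /3533145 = -0.01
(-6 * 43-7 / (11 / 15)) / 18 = -327 / 22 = -14.86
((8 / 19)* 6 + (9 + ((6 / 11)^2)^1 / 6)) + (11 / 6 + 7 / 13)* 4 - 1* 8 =1171249 / 89661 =13.06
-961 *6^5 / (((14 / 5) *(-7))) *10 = 186818400 / 49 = 3812620.41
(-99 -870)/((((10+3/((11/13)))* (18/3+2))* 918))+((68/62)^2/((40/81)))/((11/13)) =3253666081/1134056880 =2.87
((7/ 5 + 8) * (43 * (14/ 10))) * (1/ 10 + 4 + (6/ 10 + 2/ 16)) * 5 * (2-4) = -2730371/ 100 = -27303.71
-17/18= -0.94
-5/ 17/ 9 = -5/ 153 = -0.03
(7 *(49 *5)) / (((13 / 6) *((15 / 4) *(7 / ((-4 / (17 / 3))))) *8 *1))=-588 / 221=-2.66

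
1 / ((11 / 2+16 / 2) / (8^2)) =128 / 27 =4.74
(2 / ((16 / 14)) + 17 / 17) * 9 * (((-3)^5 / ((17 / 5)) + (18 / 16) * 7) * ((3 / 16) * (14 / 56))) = -2568753 / 34816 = -73.78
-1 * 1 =-1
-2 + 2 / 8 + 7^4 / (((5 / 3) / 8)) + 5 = 230561 / 20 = 11528.05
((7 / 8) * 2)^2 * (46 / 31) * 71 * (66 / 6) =880187 / 248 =3549.14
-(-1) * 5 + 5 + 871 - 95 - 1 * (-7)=793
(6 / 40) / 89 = 3 / 1780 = 0.00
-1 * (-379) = 379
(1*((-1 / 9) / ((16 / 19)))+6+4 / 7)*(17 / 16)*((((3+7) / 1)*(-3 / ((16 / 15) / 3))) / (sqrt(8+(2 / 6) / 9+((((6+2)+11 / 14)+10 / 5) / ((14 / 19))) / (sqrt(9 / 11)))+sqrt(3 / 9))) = -641085724575*sqrt(33)*sqrt(42532+25821*sqrt(11)) / 5808061058048 - 332125159275*sqrt(3) / 45375477016+13462800216075*sqrt(33) / 2904030529024+15815483775*sqrt(3)*sqrt(42532+25821*sqrt(11)) / 90750954032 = -104.99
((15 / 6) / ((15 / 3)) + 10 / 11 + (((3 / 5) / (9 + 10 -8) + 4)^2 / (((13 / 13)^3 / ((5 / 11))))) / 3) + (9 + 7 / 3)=608263 / 39930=15.23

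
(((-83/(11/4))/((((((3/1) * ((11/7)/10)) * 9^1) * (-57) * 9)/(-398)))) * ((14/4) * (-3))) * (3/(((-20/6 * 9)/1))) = -3237332/558657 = -5.79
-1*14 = -14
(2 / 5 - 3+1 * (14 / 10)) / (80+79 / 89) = -534 / 35995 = -0.01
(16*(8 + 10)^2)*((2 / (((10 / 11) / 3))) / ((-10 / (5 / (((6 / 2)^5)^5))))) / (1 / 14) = -4928 / 17433922005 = -0.00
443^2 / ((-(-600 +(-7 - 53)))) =196249 / 660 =297.35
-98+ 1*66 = -32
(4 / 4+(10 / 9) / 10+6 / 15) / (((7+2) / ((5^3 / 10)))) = 170 / 81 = 2.10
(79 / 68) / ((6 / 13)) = 1027 / 408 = 2.52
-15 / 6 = -2.50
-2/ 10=-1/ 5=-0.20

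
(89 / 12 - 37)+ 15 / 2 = -22.08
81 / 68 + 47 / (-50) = 0.25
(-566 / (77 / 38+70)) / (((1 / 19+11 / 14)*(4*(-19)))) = 10754 / 87193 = 0.12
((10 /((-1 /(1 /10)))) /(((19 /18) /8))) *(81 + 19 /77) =-900864 /1463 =-615.76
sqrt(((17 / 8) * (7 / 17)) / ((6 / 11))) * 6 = sqrt(231) / 2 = 7.60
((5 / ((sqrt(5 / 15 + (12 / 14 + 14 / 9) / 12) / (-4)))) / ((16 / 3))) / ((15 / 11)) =-33 * sqrt(2121) / 404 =-3.76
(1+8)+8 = 17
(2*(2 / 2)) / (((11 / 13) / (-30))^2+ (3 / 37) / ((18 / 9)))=11255400 / 232627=48.38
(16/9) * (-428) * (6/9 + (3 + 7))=-219136/27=-8116.15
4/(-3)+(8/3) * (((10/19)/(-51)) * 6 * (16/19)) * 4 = -11596/6137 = -1.89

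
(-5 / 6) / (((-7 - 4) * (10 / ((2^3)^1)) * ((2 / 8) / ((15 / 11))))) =40 / 121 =0.33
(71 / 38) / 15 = 71 / 570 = 0.12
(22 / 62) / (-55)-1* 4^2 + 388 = 57659 / 155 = 371.99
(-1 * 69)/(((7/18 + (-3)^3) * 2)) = 621/479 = 1.30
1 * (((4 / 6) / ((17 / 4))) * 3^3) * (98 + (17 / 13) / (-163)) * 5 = 74752200 / 36023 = 2075.12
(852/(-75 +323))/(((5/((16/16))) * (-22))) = -213/6820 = -0.03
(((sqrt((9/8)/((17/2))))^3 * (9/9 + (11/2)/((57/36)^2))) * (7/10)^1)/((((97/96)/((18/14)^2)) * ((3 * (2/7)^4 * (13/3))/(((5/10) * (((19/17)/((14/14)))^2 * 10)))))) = 2594737719 * sqrt(17)/842559848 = 12.70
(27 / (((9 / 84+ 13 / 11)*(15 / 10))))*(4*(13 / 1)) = 288288 / 397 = 726.17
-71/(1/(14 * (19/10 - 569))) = 2818487/5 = 563697.40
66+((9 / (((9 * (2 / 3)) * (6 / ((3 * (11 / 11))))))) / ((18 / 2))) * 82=72.83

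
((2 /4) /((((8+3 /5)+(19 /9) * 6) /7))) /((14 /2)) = 15 /638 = 0.02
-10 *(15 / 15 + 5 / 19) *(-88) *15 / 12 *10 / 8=33000 / 19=1736.84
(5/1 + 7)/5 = 2.40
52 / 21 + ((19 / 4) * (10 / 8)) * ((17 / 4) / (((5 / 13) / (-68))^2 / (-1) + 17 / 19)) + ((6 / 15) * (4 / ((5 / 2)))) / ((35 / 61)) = 4435027627349 / 139484908500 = 31.80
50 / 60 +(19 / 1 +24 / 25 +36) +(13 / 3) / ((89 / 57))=795241 / 13350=59.57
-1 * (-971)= 971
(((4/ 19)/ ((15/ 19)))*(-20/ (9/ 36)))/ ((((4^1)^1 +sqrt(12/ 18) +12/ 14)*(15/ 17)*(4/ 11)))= -356048/ 25275 +73304*sqrt(6)/ 75825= -11.72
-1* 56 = -56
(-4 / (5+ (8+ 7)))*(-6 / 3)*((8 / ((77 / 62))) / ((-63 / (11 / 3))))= -992 / 6615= -0.15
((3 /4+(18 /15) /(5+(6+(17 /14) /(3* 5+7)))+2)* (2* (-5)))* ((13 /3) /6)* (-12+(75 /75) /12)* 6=120628651 /81720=1476.12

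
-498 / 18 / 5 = -5.53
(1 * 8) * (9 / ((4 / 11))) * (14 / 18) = 154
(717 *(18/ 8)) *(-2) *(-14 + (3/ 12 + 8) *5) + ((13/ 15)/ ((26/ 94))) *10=-2109379/ 24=-87890.79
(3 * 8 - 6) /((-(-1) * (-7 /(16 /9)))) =-32 /7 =-4.57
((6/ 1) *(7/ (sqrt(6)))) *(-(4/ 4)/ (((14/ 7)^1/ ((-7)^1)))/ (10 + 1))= 49 *sqrt(6)/ 22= 5.46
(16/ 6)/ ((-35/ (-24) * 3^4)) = 64/ 2835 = 0.02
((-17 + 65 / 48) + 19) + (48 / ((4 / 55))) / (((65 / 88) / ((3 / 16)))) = 106637 / 624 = 170.89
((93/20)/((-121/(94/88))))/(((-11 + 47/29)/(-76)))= -2408421/7240640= -0.33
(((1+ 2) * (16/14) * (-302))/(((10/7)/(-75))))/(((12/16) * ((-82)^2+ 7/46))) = 3334080/309311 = 10.78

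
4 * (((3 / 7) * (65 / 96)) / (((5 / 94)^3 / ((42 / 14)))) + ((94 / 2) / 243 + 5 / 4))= 23143.47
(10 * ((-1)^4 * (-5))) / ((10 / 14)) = -70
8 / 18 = 4 / 9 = 0.44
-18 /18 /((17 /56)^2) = -3136 /289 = -10.85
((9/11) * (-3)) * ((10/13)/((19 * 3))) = -90/2717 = -0.03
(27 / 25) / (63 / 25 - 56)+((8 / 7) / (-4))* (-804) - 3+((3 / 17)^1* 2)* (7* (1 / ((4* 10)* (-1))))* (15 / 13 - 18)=227.73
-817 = -817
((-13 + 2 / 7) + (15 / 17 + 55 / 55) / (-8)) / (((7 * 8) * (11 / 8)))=-1541 / 9163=-0.17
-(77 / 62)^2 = -5929 / 3844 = -1.54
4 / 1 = 4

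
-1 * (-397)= 397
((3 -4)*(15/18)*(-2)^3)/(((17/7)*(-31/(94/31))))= -13160/49011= -0.27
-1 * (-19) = 19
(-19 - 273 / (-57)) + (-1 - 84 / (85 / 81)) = -153841 / 1615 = -95.26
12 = 12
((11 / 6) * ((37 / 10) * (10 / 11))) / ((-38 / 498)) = -3071 / 38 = -80.82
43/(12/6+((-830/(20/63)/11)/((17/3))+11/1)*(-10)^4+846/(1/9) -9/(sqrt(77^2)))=-56287/395085809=-0.00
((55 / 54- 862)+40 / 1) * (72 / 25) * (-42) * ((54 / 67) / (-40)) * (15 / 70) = -3590973 / 8375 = -428.77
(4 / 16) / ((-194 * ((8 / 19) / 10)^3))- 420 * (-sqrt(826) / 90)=-857375 / 49664+14 * sqrt(826) / 3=116.86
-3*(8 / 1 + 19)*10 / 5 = -162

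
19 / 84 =0.23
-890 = -890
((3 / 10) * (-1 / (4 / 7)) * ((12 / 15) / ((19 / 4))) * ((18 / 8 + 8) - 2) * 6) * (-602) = 1251558 / 475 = 2634.86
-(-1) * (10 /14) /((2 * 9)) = 0.04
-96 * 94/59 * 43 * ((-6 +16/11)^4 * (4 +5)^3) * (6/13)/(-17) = 10607824800000000/190903999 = 55566278.63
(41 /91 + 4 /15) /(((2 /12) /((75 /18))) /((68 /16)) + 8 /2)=0.18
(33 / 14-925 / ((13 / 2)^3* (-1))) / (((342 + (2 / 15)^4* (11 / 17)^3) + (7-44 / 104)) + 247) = 43799950783125 / 4556252847844243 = 0.01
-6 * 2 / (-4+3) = 12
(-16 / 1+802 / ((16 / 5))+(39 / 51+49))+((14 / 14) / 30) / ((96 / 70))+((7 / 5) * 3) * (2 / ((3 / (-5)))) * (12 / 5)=6139927 / 24480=250.81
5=5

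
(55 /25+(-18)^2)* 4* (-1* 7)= -9133.60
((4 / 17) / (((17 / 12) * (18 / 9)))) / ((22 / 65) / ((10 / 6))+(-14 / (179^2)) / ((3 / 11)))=187439850 / 454746413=0.41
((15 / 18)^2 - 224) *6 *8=-32156 / 3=-10718.67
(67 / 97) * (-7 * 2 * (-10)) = 9380 / 97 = 96.70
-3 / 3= -1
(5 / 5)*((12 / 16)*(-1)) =-3 / 4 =-0.75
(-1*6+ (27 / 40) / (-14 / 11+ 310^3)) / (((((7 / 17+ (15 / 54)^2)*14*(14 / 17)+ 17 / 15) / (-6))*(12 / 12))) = 1841076564553287 / 346242744722528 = 5.32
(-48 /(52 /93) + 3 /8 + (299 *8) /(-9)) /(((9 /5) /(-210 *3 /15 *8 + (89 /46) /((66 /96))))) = 17321194765 /266409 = 65017.30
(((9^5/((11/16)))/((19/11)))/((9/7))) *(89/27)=2422224/19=127485.47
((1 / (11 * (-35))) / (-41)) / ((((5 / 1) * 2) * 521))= 1 / 82239850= 0.00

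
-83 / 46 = -1.80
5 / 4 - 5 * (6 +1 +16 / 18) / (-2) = 755 / 36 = 20.97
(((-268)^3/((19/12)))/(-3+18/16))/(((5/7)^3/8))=1690201440256/11875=142332752.86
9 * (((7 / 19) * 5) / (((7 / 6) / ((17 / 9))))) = 510 / 19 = 26.84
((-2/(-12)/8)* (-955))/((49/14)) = -955/168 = -5.68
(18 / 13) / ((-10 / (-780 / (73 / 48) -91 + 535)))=45252 / 4745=9.54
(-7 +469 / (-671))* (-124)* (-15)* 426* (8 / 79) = -32746654080 / 53009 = -617756.50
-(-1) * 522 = 522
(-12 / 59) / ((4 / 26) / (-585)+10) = -22815 / 1121708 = -0.02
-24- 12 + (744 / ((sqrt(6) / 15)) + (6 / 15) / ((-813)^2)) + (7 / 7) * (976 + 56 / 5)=3143568566 / 3304845 + 1860 * sqrt(6)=5507.25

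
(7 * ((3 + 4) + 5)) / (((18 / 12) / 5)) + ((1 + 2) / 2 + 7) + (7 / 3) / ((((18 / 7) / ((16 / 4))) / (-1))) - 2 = 15275 / 54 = 282.87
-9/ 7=-1.29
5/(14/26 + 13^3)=65/28568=0.00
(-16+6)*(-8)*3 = 240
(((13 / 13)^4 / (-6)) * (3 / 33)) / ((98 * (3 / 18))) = -0.00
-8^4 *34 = -139264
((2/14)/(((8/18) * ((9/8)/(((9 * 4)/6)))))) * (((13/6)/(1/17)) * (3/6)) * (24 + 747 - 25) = 164866/7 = 23552.29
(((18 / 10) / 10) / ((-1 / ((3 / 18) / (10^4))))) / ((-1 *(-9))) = -1 / 3000000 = -0.00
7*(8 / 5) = 56 / 5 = 11.20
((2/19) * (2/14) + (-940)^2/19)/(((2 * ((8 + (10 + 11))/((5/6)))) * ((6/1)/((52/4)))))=67006355/46284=1447.72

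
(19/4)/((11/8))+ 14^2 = 199.45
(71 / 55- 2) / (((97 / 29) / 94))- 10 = -159664 / 5335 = -29.93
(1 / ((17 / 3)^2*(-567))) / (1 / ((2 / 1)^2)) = -4 / 18207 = -0.00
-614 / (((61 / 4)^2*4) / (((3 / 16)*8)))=-3684 / 3721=-0.99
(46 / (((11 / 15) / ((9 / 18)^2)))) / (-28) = -345 / 616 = -0.56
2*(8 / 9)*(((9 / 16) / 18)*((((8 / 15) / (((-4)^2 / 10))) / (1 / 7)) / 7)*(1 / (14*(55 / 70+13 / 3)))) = 1 / 3870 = 0.00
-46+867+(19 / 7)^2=40590 / 49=828.37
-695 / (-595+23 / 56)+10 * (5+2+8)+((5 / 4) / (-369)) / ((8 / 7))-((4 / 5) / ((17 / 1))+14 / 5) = 1652248911611 / 11139844320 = 148.32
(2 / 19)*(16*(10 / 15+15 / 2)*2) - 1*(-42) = 3962 / 57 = 69.51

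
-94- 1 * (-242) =148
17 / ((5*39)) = 17 / 195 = 0.09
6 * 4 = 24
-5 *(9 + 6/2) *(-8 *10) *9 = 43200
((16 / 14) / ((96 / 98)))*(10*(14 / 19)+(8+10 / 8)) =2947 / 152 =19.39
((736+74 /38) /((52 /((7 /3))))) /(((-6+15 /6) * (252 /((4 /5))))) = -2003 /66690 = -0.03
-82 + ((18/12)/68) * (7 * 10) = -5471/68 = -80.46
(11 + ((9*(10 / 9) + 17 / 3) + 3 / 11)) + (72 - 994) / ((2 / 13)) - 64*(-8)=-179984 / 33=-5454.06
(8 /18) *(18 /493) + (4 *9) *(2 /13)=35600 /6409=5.55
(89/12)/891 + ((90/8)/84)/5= 10511/299376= 0.04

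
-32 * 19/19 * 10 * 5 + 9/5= -1598.20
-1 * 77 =-77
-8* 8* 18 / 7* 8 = -9216 / 7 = -1316.57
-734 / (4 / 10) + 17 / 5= -1831.60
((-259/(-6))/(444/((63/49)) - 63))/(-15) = -37/3630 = -0.01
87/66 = 29/22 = 1.32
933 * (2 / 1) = 1866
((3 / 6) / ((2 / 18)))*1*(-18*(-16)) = 1296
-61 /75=-0.81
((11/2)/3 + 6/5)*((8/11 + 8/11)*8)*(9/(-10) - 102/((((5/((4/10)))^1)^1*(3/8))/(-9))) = 9461088/1375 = 6880.79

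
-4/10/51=-0.01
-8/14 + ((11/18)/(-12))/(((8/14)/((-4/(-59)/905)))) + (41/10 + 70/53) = 4149913489/855772344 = 4.85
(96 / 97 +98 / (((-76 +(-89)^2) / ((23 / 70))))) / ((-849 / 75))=-3781217 / 43070619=-0.09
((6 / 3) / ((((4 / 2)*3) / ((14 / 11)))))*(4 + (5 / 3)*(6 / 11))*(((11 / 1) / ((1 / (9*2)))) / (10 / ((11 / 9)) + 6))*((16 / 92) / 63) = 24 / 299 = 0.08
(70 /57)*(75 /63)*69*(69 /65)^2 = 365010 /3211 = 113.67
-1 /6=-0.17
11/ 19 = 0.58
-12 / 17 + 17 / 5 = 229 / 85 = 2.69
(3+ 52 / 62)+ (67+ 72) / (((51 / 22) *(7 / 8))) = 800867 / 11067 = 72.37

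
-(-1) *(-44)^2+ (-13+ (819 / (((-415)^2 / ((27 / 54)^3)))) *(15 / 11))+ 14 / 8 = 5834227667 / 3031160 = 1924.75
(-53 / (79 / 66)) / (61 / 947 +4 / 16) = -4416808 / 31363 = -140.83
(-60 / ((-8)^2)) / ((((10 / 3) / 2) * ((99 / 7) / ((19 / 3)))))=-133 / 528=-0.25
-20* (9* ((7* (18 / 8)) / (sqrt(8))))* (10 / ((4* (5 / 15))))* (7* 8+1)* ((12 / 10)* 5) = -2570960.71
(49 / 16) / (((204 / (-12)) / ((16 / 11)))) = -49 / 187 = -0.26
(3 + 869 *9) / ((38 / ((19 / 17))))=3912 / 17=230.12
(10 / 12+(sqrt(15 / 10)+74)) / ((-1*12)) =-449 / 72 - sqrt(6) / 24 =-6.34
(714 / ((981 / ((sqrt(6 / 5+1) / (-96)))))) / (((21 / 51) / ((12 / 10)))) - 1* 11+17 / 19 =-192 / 19 - 289* sqrt(55) / 65400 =-10.14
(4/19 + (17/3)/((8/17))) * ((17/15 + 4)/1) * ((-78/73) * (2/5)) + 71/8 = -14984573/832200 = -18.01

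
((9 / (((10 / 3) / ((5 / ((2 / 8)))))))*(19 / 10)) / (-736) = -0.14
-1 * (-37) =37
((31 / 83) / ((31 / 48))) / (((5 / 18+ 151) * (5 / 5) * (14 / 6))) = 2592 / 1582063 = 0.00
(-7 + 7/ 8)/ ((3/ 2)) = -49/ 12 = -4.08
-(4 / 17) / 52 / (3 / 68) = -4 / 39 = -0.10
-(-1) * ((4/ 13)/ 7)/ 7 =0.01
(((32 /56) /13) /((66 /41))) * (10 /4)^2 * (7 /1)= 1025 /858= 1.19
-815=-815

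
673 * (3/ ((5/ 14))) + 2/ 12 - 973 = 140411/ 30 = 4680.37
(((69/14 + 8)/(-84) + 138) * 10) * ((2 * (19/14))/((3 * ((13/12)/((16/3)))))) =246402640/40131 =6139.96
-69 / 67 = -1.03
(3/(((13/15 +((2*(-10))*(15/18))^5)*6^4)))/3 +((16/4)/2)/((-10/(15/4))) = -18749987379/24999983152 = -0.75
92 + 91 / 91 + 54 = 147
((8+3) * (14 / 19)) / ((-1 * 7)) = -22 / 19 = -1.16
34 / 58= 17 / 29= 0.59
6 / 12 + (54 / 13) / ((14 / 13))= 61 / 14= 4.36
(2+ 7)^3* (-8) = -5832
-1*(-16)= 16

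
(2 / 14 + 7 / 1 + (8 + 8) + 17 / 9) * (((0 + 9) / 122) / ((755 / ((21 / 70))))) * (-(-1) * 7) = 4731 / 921100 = 0.01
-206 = -206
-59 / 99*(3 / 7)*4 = -236 / 231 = -1.02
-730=-730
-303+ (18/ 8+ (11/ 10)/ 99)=-54133/ 180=-300.74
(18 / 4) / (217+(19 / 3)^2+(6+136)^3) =81 / 51543812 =0.00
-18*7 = -126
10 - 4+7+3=16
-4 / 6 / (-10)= 1 / 15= 0.07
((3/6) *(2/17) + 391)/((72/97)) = 26869/51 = 526.84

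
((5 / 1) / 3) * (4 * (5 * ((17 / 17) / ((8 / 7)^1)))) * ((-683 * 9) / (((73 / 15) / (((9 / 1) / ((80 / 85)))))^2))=-692196.99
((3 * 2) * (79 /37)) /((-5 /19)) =-9006 /185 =-48.68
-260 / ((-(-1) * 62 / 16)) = -2080 / 31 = -67.10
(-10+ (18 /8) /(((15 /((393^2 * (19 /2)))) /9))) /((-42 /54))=-713087433 /280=-2546740.83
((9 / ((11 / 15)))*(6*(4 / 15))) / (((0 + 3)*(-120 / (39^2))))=-4563 / 55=-82.96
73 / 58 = 1.26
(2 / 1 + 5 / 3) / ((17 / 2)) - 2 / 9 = 32 / 153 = 0.21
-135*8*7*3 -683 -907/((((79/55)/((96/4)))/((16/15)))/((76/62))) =-105744115/2449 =-43178.49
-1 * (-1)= 1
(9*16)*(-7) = -1008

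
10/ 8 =5/ 4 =1.25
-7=-7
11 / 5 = 2.20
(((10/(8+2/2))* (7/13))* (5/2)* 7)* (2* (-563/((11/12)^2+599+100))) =-16.85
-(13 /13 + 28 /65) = -93 /65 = -1.43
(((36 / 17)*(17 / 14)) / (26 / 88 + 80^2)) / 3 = 88 / 657097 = 0.00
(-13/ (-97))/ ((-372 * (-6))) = 13/ 216504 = 0.00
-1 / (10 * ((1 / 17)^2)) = -289 / 10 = -28.90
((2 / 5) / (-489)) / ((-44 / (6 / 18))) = 1 / 161370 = 0.00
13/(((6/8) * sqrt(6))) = 26 * sqrt(6)/9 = 7.08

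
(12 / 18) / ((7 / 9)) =0.86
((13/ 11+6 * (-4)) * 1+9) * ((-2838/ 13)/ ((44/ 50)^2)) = 6127500/ 1573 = 3895.42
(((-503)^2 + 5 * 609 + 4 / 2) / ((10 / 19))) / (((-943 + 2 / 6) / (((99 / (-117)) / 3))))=6689463 / 45955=145.57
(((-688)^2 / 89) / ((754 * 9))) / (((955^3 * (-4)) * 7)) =-59168 / 1841119683346125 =-0.00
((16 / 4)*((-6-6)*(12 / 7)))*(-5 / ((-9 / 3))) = -960 / 7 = -137.14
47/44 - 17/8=-93/88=-1.06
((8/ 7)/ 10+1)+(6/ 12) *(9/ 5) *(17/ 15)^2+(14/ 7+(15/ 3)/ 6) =13397/ 2625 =5.10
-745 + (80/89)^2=-744.19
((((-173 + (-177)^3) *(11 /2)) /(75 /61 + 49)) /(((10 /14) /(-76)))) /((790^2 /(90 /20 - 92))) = -1732110336803 /191224240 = -9058.01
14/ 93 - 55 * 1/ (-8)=5227/ 744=7.03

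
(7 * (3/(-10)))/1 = -21/10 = -2.10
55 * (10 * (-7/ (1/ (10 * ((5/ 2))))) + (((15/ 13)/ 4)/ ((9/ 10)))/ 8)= -60058625/ 624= -96247.80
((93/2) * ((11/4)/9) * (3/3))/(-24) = -341/576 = -0.59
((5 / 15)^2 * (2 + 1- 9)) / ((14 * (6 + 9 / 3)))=-1 / 189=-0.01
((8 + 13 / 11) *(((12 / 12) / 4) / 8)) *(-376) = -4747 / 44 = -107.89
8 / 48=1 / 6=0.17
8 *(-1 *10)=-80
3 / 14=0.21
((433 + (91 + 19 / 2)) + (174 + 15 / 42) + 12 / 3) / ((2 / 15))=5338.93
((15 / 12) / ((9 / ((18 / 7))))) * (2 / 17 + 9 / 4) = 115 / 136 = 0.85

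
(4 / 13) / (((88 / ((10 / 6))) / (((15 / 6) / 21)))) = 0.00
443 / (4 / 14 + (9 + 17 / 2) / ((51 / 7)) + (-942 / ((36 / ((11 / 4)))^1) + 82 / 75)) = -6.50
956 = 956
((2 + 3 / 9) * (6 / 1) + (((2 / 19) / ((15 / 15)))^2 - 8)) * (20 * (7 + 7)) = 607600 / 361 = 1683.10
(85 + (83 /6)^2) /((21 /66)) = 109439 /126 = 868.56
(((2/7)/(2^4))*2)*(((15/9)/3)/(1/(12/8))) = 5/168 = 0.03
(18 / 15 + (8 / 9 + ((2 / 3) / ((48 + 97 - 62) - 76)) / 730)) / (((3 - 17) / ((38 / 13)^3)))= -1317943132 / 353640105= -3.73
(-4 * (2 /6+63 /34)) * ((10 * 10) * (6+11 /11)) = -312200 /51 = -6121.57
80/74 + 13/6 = 721/222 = 3.25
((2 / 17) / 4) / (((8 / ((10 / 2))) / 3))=15 / 272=0.06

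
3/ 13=0.23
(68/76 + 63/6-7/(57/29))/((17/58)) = 1363/51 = 26.73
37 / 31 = 1.19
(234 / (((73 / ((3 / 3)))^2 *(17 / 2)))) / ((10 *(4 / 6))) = 351 / 452965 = 0.00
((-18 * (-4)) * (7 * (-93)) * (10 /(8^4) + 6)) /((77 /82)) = -421858881 /1408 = -299615.68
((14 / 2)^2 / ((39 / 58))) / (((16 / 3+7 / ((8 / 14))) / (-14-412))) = -4842768 / 2743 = -1765.50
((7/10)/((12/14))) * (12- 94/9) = 343/270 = 1.27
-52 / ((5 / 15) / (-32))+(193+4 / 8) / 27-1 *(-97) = 30577 / 6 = 5096.17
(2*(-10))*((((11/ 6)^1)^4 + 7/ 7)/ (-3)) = 79685/ 972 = 81.98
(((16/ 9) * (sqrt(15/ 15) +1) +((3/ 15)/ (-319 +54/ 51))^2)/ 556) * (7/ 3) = 163598558207/ 10964023582500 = 0.01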